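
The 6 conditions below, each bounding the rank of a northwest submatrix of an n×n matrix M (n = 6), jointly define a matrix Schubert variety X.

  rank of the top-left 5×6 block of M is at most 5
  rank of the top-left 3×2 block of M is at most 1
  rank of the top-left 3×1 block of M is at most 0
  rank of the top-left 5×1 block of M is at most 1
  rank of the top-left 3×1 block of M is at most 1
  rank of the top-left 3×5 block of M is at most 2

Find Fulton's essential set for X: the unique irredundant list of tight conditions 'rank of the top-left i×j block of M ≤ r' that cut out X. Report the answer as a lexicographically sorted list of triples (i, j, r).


Recovering R(i,j) via the rank-extension bound from the 6 conditions:

  0 | 1 | 1 | 1 | 1 | 1
  0 | 1 | 2 | 2 | 2 | 2
  0 | 1 | 2 | 2 | 2 | 3
  1 | 2 | 3 | 3 | 3 | 4
  1 | 2 | 3 | 4 | 4 | 5
  1 | 2 | 3 | 4 | 5 | 6

hence w(1..6) = (2, 3, 6, 1, 4, 5).

Rothe diagram D(w) (5 cells), 2 SE-corners (essential conditions):

[(3, 1, 0), (3, 5, 2)]


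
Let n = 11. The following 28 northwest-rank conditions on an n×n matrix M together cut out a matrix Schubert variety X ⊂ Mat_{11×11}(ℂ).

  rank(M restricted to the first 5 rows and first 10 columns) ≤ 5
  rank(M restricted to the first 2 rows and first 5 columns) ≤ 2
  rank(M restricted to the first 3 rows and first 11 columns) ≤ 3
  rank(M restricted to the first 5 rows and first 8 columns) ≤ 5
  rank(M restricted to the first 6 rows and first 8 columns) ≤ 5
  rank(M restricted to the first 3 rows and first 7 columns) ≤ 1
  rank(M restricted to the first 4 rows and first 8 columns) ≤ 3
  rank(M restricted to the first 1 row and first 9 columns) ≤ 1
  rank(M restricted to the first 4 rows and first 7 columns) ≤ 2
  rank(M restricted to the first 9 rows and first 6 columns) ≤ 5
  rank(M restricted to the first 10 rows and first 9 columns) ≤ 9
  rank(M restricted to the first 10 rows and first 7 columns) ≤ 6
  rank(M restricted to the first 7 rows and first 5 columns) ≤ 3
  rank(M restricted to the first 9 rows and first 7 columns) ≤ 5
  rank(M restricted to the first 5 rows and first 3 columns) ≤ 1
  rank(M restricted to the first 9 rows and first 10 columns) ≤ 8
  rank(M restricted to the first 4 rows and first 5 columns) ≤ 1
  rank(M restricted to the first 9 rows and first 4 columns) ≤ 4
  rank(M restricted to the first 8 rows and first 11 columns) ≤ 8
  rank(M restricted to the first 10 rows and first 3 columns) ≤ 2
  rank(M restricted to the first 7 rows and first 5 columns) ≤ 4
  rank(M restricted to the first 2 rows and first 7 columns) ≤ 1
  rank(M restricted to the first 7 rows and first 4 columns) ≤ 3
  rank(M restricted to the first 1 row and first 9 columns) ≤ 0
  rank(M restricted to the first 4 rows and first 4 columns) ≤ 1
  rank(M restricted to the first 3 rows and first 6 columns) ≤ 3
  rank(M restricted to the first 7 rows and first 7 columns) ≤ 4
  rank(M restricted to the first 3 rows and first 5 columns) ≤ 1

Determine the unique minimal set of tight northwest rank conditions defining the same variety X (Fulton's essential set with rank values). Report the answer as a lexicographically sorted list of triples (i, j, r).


Computing R[i][j] = min implied NW-rank bound (n=11, 28 conditions):

  R[1]: 0  0  0  0  0  0  0  0  0  1  1
  R[2]: 1  1  1  1  1  1  1  1  1  2  2
  R[3]: 1  1  1  1  1  1  1  2  2  3  3
  R[4]: 1  1  1  1  1  2  2  3  3  4  4
  R[5]: 1  1  1  2  2  3  3  4  4  5  5
  R[6]: 1  2  2  3  3  4  4  5  5  6  6
  R[7]: 1  2  2  3  3  4  4  5  6  7  7
  R[8]: 1  2  2  3  4  5  5  6  7  8  8
  R[9]: 1  2  2  3  4  5  5  6  7  8  9
  R[10]: 1  2  2  3  4  5  6  7  8  9  10
  R[11]: 1  2  3  4  5  6  7  8  9  10  11

reading off 1-entries of Δ²R: w = (10, 1, 8, 6, 4, 2, 9, 5, 11, 7, 3).

8 SE-corners of the 28-cell Rothe diagram give Ess(w):

[(1, 9, 0), (3, 7, 1), (4, 5, 1), (5, 3, 1), (7, 5, 3), (7, 7, 4), (9, 7, 5), (10, 3, 2)]


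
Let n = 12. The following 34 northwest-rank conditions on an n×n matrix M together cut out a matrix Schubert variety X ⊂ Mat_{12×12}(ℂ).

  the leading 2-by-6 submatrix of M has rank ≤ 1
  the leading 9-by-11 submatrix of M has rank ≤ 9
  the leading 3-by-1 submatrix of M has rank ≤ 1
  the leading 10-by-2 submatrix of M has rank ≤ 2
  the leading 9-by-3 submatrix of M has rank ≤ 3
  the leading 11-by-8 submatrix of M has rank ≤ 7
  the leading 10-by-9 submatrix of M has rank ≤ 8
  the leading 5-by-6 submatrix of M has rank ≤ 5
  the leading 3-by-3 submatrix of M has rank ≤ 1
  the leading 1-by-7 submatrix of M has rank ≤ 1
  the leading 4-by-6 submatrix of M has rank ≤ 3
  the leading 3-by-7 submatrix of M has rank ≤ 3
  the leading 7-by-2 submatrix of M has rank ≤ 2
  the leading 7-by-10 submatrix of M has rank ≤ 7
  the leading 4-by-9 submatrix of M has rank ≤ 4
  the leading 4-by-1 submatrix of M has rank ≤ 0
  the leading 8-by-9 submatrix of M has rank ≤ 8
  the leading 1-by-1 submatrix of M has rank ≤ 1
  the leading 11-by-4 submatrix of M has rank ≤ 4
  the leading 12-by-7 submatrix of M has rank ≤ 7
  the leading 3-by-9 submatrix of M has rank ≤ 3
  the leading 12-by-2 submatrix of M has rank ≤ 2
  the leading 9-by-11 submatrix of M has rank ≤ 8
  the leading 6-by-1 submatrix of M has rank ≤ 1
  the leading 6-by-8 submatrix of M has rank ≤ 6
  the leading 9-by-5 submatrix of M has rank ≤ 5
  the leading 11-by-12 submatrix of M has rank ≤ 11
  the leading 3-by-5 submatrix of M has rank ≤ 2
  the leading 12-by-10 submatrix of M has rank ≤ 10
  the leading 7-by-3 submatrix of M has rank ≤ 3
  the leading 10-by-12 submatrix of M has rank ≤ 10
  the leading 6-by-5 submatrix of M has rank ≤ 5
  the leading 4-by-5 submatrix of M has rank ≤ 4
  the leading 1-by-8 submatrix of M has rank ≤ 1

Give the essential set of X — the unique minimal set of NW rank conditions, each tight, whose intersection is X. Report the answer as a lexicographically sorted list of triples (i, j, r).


The tightest implied rank at each (i,j), from the 34 conditions:

  0, 1, 1, 1, 1, 1, 1, 1, 1, 1, 1, 1
  0, 1, 1, 1, 1, 1, 2, 2, 2, 2, 2, 2
  0, 1, 1, 2, 2, 2, 3, 3, 3, 3, 3, 3
  0, 1, 2, 3, 3, 3, 4, 4, 4, 4, 4, 4
  1, 2, 3, 4, 4, 4, 5, 5, 5, 5, 5, 5
  1, 2, 3, 4, 5, 5, 6, 6, 6, 6, 6, 6
  1, 2, 3, 4, 5, 6, 7, 7, 7, 7, 7, 7
  1, 2, 3, 4, 5, 6, 7, 7, 8, 8, 8, 8
  1, 2, 3, 4, 5, 6, 7, 7, 8, 8, 8, 9
  1, 2, 3, 4, 5, 6, 7, 7, 8, 9, 9, 10
  1, 2, 3, 4, 5, 6, 7, 7, 8, 9, 10, 11
  1, 2, 3, 4, 5, 6, 7, 8, 9, 10, 11, 12

so w = (2, 7, 4, 3, 1, 5, 6, 9, 12, 10, 11, 8).

ℓ(w)=15; the 5 essential cells (i,j,r):

[(2, 6, 1), (3, 3, 1), (4, 1, 0), (9, 11, 8), (11, 8, 7)]


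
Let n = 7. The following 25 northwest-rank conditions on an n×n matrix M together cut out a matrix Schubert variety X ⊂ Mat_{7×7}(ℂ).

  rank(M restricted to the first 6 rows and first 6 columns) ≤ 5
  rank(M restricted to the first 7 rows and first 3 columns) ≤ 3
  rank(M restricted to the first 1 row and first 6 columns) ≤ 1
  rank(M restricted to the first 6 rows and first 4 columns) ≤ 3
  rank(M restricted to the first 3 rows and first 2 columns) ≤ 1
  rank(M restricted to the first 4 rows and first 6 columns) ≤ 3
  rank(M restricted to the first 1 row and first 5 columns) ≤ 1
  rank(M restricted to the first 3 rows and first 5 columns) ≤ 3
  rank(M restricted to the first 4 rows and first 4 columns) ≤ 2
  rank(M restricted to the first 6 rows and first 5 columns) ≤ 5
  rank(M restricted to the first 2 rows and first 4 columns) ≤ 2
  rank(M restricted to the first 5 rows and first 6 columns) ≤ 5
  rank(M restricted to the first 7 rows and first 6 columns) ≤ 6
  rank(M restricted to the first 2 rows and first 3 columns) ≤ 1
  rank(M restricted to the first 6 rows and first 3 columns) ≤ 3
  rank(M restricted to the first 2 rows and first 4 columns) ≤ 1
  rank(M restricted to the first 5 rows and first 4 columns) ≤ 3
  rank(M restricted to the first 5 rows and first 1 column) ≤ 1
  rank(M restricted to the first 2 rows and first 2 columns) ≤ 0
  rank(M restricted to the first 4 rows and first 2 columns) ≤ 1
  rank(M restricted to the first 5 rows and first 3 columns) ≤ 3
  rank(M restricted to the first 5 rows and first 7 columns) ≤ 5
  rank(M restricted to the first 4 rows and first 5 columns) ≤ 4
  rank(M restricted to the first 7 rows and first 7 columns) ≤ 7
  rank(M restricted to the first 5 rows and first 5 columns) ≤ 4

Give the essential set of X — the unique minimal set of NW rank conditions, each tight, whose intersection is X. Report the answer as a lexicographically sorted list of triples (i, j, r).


Propagating the 25 rank bounds to every northwest block:

  R[1]: 0 | 0 | 1 | 1 | 1 | 1 | 1
  R[2]: 0 | 0 | 1 | 1 | 2 | 2 | 2
  R[3]: 1 | 1 | 2 | 2 | 3 | 3 | 3
  R[4]: 1 | 1 | 2 | 2 | 3 | 3 | 4
  R[5]: 1 | 2 | 3 | 3 | 4 | 4 | 5
  R[6]: 1 | 2 | 3 | 3 | 4 | 5 | 6
  R[7]: 1 | 2 | 3 | 4 | 5 | 6 | 7

second differences of R give the permutation w = (3, 5, 1, 7, 2, 6, 4).

ℓ(w)=9; the 6 essential cells (i,j,r):

[(2, 2, 0), (2, 4, 1), (4, 2, 1), (4, 4, 2), (4, 6, 3), (6, 4, 3)]


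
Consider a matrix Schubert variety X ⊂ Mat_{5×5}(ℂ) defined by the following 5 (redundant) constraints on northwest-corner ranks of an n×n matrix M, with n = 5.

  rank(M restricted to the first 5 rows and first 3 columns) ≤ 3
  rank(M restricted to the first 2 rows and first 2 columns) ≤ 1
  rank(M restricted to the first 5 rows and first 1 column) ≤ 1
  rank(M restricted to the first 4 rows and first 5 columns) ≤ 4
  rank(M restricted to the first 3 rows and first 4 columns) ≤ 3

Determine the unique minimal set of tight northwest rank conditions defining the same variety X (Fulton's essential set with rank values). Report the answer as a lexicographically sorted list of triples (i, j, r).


Computing R[i][j] = min implied NW-rank bound (n=5, 5 conditions):

  R[1]: 1 1 1 1 1
  R[2]: 1 1 2 2 2
  R[3]: 1 2 3 3 3
  R[4]: 1 2 3 4 4
  R[5]: 1 2 3 4 5

so w = (1, 3, 2, 4, 5).

ℓ(w)=1; the 1 essential cell (i,j,r):

[(2, 2, 1)]


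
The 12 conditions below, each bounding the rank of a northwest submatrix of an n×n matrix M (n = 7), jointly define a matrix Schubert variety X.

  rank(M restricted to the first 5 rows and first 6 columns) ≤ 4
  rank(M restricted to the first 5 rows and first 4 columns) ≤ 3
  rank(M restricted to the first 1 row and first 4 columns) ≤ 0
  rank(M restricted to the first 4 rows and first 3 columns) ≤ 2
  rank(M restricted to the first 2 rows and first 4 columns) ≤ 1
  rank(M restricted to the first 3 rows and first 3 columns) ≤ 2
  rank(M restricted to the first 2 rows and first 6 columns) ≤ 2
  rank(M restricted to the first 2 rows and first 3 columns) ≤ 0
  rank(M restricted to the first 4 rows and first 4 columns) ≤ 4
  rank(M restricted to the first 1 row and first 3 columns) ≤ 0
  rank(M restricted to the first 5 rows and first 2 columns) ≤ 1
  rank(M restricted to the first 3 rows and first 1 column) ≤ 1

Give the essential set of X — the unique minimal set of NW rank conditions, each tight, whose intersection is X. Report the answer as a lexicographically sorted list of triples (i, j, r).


Reconstructing r_w from the 12 given conditions:

  i=1: 0  0  0  0  1  1  1
  i=2: 0  0  0  1  2  2  2
  i=3: 1  1  1  2  3  3  3
  i=4: 1  1  2  3  4  4  4
  i=5: 1  1  2  3  4  4  5
  i=6: 1  2  3  4  5  5  6
  i=7: 1  2  3  4  5  6  7

the unique w with this rank table is (5, 4, 1, 3, 7, 2, 6).

|D(w)|=10, |Ess(w)|=4:

[(1, 4, 0), (2, 3, 0), (5, 2, 1), (5, 6, 4)]


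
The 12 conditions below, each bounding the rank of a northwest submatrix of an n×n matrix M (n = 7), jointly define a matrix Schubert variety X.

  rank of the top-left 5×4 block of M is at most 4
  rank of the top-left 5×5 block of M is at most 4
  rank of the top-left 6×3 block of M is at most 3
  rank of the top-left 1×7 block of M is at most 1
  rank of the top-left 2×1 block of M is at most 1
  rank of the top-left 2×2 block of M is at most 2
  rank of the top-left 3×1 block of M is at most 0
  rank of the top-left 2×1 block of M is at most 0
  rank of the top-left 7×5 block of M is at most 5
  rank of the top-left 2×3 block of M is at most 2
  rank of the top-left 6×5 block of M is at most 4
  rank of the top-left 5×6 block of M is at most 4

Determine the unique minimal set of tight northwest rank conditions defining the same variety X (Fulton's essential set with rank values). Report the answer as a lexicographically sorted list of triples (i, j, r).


Propagating the 12 rank bounds to every northwest block:

  row 1: 0 1 1 1 1 1 1
  row 2: 0 1 2 2 2 2 2
  row 3: 0 1 2 3 3 3 3
  row 4: 1 2 3 4 4 4 4
  row 5: 1 2 3 4 4 4 5
  row 6: 1 2 3 4 4 5 6
  row 7: 1 2 3 4 5 6 7

the unique w with this rank table is (2, 3, 4, 1, 7, 6, 5).

Rothe diagram D(w) (6 cells), 3 SE-corners (essential conditions):

[(3, 1, 0), (5, 6, 4), (6, 5, 4)]


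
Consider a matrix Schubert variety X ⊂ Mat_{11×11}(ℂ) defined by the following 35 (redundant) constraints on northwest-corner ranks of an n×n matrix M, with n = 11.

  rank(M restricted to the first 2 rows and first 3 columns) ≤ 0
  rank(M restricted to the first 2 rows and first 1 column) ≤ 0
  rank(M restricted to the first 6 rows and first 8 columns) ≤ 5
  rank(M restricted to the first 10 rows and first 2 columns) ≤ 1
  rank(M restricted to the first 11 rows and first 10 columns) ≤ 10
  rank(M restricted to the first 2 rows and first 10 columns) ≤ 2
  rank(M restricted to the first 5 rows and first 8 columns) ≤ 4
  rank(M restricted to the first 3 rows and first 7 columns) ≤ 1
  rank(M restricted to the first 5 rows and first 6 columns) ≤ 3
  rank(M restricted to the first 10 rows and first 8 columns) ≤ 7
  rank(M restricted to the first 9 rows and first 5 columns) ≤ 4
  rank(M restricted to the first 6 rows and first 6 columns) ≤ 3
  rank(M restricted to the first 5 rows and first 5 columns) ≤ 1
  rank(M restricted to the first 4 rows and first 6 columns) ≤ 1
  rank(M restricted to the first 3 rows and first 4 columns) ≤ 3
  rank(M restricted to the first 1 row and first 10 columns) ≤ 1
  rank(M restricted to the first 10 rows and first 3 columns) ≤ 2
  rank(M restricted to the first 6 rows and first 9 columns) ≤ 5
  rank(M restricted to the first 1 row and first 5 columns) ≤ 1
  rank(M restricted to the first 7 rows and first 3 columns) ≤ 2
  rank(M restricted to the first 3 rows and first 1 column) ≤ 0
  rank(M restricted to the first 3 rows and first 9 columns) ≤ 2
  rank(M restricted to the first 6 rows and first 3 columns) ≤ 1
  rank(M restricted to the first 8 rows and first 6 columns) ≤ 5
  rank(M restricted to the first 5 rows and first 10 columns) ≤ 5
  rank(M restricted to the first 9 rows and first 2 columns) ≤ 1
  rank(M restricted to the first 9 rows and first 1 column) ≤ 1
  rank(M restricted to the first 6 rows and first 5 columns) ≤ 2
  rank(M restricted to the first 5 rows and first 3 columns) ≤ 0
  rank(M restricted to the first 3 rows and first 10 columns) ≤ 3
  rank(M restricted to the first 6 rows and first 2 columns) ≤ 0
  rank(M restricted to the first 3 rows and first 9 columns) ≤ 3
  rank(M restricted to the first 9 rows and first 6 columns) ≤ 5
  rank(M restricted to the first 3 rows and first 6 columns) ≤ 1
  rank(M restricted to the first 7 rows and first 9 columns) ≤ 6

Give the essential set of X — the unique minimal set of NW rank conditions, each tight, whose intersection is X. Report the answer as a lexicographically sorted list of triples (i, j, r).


Recovering R(i,j) via the rank-extension bound from the 35 conditions:

  R[1]: 0, 0, 0, 1, 1, 1, 1, 1, 1, 1, 1
  R[2]: 0, 0, 0, 1, 1, 1, 1, 2, 2, 2, 2
  R[3]: 0, 0, 0, 1, 1, 1, 1, 2, 2, 3, 3
  R[4]: 0, 0, 0, 1, 1, 1, 2, 3, 3, 4, 4
  R[5]: 0, 0, 0, 1, 1, 2, 3, 4, 4, 5, 5
  R[6]: 0, 0, 1, 2, 2, 3, 4, 5, 5, 6, 6
  R[7]: 1, 1, 2, 3, 3, 4, 5, 6, 6, 7, 7
  R[8]: 1, 1, 2, 3, 4, 5, 6, 7, 7, 8, 8
  R[9]: 1, 1, 2, 3, 4, 5, 6, 7, 8, 9, 9
  R[10]: 1, 1, 2, 3, 4, 5, 6, 7, 8, 9, 10
  R[11]: 1, 2, 3, 4, 5, 6, 7, 8, 9, 10, 11

second differences of R give the permutation w = (4, 8, 10, 7, 6, 3, 1, 5, 9, 11, 2).

|D(w)|=30, |Ess(w)|=7:

[(3, 7, 1), (3, 9, 2), (4, 6, 1), (5, 3, 0), (5, 5, 1), (6, 2, 0), (10, 2, 1)]


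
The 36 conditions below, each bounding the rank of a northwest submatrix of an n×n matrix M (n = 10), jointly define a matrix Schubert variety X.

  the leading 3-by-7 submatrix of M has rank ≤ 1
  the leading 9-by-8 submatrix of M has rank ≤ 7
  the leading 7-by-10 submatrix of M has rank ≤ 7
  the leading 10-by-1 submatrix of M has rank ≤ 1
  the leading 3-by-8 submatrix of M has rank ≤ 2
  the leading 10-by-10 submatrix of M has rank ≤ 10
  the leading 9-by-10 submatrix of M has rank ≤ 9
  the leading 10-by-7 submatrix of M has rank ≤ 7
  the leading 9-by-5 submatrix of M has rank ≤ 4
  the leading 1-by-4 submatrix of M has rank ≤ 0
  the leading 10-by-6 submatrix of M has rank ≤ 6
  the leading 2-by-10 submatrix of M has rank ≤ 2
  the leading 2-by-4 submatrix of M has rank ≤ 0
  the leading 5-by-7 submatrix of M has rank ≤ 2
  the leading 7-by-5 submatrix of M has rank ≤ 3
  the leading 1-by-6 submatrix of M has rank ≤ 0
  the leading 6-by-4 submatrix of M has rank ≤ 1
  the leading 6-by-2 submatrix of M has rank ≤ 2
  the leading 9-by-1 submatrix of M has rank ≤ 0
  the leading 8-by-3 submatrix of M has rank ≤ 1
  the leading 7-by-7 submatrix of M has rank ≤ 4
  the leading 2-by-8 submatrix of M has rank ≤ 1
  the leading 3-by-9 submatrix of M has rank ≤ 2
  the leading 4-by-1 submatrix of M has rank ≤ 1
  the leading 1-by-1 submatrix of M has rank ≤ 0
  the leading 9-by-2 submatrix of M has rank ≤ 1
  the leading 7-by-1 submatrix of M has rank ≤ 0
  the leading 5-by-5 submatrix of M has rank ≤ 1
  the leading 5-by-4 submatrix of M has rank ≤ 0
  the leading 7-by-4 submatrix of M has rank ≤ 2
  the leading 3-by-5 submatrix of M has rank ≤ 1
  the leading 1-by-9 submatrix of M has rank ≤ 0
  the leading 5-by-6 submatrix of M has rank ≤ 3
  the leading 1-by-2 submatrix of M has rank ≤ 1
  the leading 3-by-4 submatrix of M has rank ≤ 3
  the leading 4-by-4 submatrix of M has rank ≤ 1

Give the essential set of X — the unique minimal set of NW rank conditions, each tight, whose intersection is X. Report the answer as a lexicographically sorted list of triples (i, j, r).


Rank table r_w(10×10) implied by the 36 constraints:

  0  0  0  0  0  0  0  0  0  1
  0  0  0  0  1  1  1  1  1  2
  0  0  0  0  1  1  1  2  2  3
  0  0  0  0  1  2  2  3  3  4
  0  0  0  0  1  2  2  3  4  5
  0  1  1  1  2  3  3  4  5  6
  0  1  1  2  3  4  4  5  6  7
  0  1  1  2  3  4  5  6  7  8
  0  1  2  3  4  5  6  7  8  9
  1  2  3  4  5  6  7  8  9  10

the unique w with this rank table is (10, 5, 8, 6, 9, 2, 4, 7, 3, 1).

ℓ(w)=34; the 6 essential cells (i,j,r):

[(1, 9, 0), (3, 7, 1), (5, 4, 0), (5, 7, 2), (8, 3, 1), (9, 1, 0)]


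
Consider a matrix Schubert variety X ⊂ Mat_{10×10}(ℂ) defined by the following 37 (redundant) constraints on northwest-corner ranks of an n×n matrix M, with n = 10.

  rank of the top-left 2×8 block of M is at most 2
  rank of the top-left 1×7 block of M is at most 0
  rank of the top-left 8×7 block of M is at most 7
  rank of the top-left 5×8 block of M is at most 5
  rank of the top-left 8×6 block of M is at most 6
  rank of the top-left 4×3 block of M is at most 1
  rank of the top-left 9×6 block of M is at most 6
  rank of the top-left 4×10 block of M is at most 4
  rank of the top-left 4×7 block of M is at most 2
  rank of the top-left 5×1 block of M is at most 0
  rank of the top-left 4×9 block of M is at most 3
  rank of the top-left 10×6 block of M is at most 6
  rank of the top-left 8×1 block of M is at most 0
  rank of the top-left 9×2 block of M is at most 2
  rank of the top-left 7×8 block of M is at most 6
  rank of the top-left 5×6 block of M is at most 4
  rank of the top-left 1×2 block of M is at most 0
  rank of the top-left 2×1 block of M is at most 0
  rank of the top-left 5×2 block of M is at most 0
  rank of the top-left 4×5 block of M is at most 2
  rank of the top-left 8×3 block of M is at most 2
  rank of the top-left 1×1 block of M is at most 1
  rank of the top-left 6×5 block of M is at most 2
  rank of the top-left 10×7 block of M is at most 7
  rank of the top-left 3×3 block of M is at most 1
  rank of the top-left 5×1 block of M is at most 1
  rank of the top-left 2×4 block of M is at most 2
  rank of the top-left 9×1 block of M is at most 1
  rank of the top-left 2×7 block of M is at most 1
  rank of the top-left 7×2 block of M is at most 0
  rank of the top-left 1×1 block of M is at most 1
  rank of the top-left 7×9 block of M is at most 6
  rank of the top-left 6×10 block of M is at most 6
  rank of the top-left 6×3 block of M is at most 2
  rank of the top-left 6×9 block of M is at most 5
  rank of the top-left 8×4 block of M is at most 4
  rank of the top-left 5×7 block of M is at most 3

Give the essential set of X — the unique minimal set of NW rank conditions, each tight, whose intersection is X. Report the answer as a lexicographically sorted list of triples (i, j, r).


Reconstructing r_w from the 37 given conditions:

  row 1: 0 0 0 0 0 0 0 1 1 1
  row 2: 0 0 1 1 1 1 1 2 2 2
  row 3: 0 0 1 2 2 2 2 3 3 3
  row 4: 0 0 1 2 2 2 2 3 3 4
  row 5: 0 0 1 2 2 3 3 4 4 5
  row 6: 0 0 1 2 2 3 4 5 5 6
  row 7: 0 0 1 2 3 4 5 6 6 7
  row 8: 0 1 2 3 4 5 6 7 7 8
  row 9: 1 2 3 4 5 6 7 8 8 9
  row 10: 1 2 3 4 5 6 7 8 9 10

the unique w with this rank table is (8, 3, 4, 10, 6, 7, 5, 2, 1, 9).

ℓ(w)=26; the 6 essential cells (i,j,r):

[(1, 7, 0), (4, 7, 2), (4, 9, 3), (6, 5, 2), (7, 2, 0), (8, 1, 0)]


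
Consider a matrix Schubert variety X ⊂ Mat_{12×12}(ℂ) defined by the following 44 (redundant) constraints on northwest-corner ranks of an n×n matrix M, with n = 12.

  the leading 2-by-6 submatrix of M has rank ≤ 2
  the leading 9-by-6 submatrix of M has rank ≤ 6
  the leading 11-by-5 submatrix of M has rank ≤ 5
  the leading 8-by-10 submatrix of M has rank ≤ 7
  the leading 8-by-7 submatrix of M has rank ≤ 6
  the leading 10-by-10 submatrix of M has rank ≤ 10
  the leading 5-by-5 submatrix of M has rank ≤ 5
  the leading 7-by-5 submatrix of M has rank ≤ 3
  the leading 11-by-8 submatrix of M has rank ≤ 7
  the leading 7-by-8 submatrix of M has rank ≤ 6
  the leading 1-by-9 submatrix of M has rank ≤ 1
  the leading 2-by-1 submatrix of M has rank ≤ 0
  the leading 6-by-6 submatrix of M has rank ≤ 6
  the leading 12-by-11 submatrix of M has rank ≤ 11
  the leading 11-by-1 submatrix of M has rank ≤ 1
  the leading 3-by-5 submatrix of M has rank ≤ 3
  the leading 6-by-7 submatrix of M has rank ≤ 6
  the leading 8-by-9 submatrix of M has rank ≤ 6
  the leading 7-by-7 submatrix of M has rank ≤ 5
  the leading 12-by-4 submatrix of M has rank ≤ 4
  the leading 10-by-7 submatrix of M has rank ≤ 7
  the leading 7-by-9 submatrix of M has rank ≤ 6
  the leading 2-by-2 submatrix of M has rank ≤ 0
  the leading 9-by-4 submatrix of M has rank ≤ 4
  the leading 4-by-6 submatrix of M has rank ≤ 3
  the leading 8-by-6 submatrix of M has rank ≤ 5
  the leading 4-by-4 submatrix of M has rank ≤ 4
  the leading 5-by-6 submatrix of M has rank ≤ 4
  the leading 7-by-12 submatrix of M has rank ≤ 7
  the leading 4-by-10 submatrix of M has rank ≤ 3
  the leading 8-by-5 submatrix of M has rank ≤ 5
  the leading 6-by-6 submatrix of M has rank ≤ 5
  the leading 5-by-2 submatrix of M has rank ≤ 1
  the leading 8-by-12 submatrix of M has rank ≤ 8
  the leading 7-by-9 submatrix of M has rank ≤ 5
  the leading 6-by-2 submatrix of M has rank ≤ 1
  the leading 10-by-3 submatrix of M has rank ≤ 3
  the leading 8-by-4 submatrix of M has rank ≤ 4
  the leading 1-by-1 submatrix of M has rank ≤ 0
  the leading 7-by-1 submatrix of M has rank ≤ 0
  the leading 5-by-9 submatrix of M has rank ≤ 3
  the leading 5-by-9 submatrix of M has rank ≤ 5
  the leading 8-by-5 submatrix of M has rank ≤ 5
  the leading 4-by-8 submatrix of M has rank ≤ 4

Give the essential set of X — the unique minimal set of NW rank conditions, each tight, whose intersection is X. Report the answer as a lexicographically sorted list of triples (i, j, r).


Reconstructing r_w from the 44 given conditions:

  i=1: 0 0 1 1 1 1 1 1 1 1 1 1
  i=2: 0 0 1 2 2 2 2 2 2 2 2 2
  i=3: 0 1 2 3 3 3 3 3 3 3 3 3
  i=4: 0 1 2 3 3 3 3 3 3 3 4 4
  i=5: 0 1 2 3 3 3 3 3 3 4 5 5
  i=6: 0 1 2 3 3 4 4 4 4 5 6 6
  i=7: 0 1 2 3 3 4 5 5 5 6 7 7
  i=8: 1 2 3 4 4 5 6 6 6 7 8 8
  i=9: 1 2 3 4 5 6 7 7 7 8 9 9
  i=10: 1 2 3 4 5 6 7 7 8 9 10 10
  i=11: 1 2 3 4 5 6 7 7 8 9 10 11
  i=12: 1 2 3 4 5 6 7 8 9 10 11 12

so w = (3, 4, 2, 11, 10, 6, 7, 1, 5, 9, 12, 8).

6 SE-corners of the 24-cell Rothe diagram give Ess(w):

[(2, 2, 0), (4, 10, 3), (5, 9, 3), (7, 1, 0), (7, 5, 3), (11, 8, 7)]


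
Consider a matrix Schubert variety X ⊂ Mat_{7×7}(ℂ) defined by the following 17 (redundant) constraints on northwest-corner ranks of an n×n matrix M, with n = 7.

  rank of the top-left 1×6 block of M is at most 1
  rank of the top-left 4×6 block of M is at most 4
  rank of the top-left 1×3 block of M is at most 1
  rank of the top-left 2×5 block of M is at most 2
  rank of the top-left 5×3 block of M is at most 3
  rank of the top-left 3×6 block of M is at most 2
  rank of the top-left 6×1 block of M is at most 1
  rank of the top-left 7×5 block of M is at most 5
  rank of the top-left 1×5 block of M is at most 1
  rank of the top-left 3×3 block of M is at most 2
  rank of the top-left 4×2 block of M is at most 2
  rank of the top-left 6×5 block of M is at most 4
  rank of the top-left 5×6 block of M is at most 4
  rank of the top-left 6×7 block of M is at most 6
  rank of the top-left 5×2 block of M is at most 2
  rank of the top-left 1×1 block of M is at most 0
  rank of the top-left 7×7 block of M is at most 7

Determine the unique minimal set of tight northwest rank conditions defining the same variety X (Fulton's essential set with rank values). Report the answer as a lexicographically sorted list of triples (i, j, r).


Propagating the 17 rank bounds to every northwest block:

  i=1: 0 1 1 1 1 1 1
  i=2: 1 2 2 2 2 2 2
  i=3: 1 2 2 2 2 2 3
  i=4: 1 2 3 3 3 3 4
  i=5: 1 2 3 4 4 4 5
  i=6: 1 2 3 4 4 5 6
  i=7: 1 2 3 4 5 6 7

the unique w with this rank table is (2, 1, 7, 3, 4, 6, 5).

Fulton essential set (3 of the 6 Rothe cells):

[(1, 1, 0), (3, 6, 2), (6, 5, 4)]


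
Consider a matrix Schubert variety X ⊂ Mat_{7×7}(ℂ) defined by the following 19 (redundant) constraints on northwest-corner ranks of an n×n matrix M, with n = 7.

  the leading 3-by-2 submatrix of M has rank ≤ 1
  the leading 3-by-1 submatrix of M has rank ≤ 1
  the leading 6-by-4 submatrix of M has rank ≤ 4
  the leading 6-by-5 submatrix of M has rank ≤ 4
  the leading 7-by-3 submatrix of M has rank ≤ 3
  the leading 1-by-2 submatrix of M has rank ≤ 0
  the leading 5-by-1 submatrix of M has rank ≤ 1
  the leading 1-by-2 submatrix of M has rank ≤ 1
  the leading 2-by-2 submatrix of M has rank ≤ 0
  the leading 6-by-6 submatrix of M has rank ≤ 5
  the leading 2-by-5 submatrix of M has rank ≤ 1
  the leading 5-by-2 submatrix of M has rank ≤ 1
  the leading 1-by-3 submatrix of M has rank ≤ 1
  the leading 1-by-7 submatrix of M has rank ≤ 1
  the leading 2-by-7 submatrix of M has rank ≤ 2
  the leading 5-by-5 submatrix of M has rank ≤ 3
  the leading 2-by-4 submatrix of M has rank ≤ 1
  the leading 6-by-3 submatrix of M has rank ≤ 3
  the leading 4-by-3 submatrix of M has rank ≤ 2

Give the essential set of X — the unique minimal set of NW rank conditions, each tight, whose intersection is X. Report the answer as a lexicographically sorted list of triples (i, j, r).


Reconstructing r_w from the 19 given conditions:

  R[1]: 0 0 1 1 1 1 1
  R[2]: 0 0 1 1 1 2 2
  R[3]: 1 1 2 2 2 3 3
  R[4]: 1 1 2 3 3 4 4
  R[5]: 1 1 2 3 3 4 5
  R[6]: 1 2 3 4 4 5 6
  R[7]: 1 2 3 4 5 6 7

so w = (3, 6, 1, 4, 7, 2, 5).

ℓ(w)=9; the 4 essential cells (i,j,r):

[(2, 2, 0), (2, 5, 1), (5, 2, 1), (5, 5, 3)]


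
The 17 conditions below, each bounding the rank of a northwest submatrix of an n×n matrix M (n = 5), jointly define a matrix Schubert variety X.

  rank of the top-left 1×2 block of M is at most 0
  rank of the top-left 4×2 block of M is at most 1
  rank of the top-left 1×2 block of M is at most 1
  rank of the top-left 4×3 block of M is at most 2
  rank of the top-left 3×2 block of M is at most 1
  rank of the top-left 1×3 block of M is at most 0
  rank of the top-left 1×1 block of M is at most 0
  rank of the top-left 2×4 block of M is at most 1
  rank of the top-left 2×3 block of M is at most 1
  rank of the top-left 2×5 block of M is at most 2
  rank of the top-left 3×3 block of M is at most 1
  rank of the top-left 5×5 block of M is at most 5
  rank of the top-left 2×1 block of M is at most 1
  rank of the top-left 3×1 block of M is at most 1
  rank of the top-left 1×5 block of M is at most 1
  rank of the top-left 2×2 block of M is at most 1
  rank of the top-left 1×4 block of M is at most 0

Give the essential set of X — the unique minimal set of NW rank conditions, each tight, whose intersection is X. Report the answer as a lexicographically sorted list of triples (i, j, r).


The tightest implied rank at each (i,j), from the 17 conditions:

  R[1]: 0 0 0 0 1
  R[2]: 1 1 1 1 2
  R[3]: 1 1 1 2 3
  R[4]: 1 1 2 3 4
  R[5]: 1 2 3 4 5

giving w = (5, 1, 4, 3, 2) via Δ²R.

D(w) has 7 cells with 3 SE-corners; essential set:

[(1, 4, 0), (3, 3, 1), (4, 2, 1)]


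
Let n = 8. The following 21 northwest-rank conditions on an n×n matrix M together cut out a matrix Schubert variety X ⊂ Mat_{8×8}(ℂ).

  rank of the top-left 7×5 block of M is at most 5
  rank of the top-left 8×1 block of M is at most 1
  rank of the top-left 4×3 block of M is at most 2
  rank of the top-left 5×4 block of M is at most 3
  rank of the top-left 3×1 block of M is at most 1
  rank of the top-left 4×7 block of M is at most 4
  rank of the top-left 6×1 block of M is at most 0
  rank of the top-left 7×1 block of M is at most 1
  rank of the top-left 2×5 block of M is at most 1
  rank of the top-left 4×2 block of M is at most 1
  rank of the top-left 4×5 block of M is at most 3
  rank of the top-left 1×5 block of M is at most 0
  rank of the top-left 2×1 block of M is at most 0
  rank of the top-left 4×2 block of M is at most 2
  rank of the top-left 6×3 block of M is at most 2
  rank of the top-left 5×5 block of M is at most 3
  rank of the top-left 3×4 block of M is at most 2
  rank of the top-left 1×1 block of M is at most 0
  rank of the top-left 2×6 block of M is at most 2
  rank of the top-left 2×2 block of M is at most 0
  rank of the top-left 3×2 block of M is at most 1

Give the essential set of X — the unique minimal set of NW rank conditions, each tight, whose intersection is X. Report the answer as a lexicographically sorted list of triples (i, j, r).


The tightest implied rank at each (i,j), from the 21 conditions:

  i=1: 0  0  0  0  0  1  1  1
  i=2: 0  0  1  1  1  2  2  2
  i=3: 0  1  2  2  2  3  3  3
  i=4: 0  1  2  3  3  4  4  4
  i=5: 0  1  2  3  3  4  5  5
  i=6: 0  1  2  3  4  5  6  6
  i=7: 1  2  3  4  5  6  7  7
  i=8: 1  2  3  4  5  6  7  8

so w = (6, 3, 2, 4, 7, 5, 1, 8).

ℓ(w)=12; the 4 essential cells (i,j,r):

[(1, 5, 0), (2, 2, 0), (5, 5, 3), (6, 1, 0)]


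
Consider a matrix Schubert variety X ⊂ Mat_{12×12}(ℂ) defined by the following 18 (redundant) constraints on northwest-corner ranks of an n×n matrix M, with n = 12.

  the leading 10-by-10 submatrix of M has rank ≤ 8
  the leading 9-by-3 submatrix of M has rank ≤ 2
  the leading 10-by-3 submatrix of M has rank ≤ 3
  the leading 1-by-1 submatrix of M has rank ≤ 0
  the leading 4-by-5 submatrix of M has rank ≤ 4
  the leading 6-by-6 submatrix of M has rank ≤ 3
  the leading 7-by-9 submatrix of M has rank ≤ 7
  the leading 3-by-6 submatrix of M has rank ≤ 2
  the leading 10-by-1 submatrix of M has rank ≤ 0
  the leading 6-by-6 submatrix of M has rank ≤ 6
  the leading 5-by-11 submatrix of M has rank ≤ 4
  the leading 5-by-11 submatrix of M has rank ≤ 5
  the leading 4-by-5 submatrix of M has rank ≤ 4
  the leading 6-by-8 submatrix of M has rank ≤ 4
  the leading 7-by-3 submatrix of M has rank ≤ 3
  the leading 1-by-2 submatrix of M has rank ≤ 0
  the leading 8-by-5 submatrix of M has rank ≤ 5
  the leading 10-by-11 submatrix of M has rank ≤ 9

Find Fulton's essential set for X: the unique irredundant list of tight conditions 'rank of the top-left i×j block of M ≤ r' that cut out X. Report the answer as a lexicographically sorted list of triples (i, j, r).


Propagating the 18 rank bounds to every northwest block:

  R[1]: 0  0  1  1  1  1  1  1  1  1  1  1
  R[2]: 0  1  2  2  2  2  2  2  2  2  2  2
  R[3]: 0  1  2  2  2  2  3  3  3  3  3  3
  R[4]: 0  1  2  3  3  3  4  4  4  4  4  4
  R[5]: 0  1  2  3  3  3  4  4  4  4  4  5
  R[6]: 0  1  2  3  3  3  4  4  5  5  5  6
  R[7]: 0  1  2  3  4  4  5  5  6  6  6  7
  R[8]: 0  1  2  3  4  5  6  6  7  7  7  8
  R[9]: 0  1  2  3  4  5  6  7  8  8  8  9
  R[10]: 0  1  2  3  4  5  6  7  8  8  9  10
  R[11]: 1  2  3  4  5  6  7  8  9  9  10  11
  R[12]: 1  2  3  4  5  6  7  8  9  10  11  12

second differences of R give the permutation w = (3, 2, 7, 4, 12, 9, 5, 6, 8, 11, 1, 10).

Fulton essential set (7 of the 24 Rothe cells):

[(1, 2, 0), (3, 6, 2), (5, 11, 4), (6, 6, 3), (6, 8, 4), (10, 1, 0), (10, 10, 8)]


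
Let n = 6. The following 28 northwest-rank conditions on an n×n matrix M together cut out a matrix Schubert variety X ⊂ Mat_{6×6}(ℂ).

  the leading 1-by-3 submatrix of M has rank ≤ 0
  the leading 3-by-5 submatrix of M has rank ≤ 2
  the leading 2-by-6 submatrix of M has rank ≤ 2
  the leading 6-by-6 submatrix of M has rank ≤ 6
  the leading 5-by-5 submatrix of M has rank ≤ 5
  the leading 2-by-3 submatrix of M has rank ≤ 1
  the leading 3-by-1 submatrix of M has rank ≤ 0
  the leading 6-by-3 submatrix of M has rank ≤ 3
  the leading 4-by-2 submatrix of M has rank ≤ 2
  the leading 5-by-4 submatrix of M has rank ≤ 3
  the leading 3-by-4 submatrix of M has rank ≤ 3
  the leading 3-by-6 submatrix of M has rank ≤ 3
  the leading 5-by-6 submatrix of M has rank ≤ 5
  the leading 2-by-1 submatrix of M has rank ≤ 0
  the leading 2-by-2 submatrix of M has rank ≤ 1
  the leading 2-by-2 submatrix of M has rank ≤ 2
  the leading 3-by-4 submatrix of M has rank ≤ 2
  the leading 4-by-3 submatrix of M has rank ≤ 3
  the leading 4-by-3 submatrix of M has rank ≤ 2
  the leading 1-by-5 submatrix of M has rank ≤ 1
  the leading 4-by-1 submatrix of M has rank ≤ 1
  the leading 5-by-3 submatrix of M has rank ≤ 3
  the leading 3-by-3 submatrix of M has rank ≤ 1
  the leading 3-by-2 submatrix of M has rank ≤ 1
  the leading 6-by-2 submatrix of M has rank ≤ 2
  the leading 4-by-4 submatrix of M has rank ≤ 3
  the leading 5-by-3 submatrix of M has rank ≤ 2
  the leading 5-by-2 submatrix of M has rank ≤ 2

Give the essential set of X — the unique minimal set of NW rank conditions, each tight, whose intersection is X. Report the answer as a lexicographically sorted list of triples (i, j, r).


Reconstructing r_w from the 28 given conditions:

  row 1: 0, 0, 0, 1, 1, 1
  row 2: 0, 1, 1, 2, 2, 2
  row 3: 0, 1, 1, 2, 2, 3
  row 4: 1, 2, 2, 3, 3, 4
  row 5: 1, 2, 2, 3, 4, 5
  row 6: 1, 2, 3, 4, 5, 6

second differences of R give the permutation w = (4, 2, 6, 1, 5, 3).

D(w) has 8 cells with 5 SE-corners; essential set:

[(1, 3, 0), (3, 1, 0), (3, 3, 1), (3, 5, 2), (5, 3, 2)]


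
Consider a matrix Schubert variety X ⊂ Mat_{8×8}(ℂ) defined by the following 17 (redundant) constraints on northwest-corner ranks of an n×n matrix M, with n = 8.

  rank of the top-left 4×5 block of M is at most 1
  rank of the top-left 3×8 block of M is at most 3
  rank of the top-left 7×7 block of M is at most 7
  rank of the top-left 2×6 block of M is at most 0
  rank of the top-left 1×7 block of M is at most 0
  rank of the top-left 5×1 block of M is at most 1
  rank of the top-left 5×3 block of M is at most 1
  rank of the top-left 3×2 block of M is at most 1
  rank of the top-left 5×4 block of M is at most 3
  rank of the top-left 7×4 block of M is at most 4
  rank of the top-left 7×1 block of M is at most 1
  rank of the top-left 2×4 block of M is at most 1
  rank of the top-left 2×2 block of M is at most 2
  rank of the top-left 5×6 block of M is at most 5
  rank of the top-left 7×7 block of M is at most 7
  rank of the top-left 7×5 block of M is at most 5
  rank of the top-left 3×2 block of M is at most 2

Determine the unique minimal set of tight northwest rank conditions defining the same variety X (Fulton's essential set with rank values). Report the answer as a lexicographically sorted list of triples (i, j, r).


Propagating the 17 rank bounds to every northwest block:

  row 1: 0 | 0 | 0 | 0 | 0 | 0 | 0 | 1
  row 2: 0 | 0 | 0 | 0 | 0 | 0 | 1 | 2
  row 3: 1 | 1 | 1 | 1 | 1 | 1 | 2 | 3
  row 4: 1 | 1 | 1 | 1 | 1 | 2 | 3 | 4
  row 5: 1 | 1 | 1 | 2 | 2 | 3 | 4 | 5
  row 6: 1 | 2 | 2 | 3 | 3 | 4 | 5 | 6
  row 7: 1 | 2 | 3 | 4 | 4 | 5 | 6 | 7
  row 8: 1 | 2 | 3 | 4 | 5 | 6 | 7 | 8

giving w = (8, 7, 1, 6, 4, 2, 3, 5) via Δ²R.

4 SE-corners of the 19-cell Rothe diagram give Ess(w):

[(1, 7, 0), (2, 6, 0), (4, 5, 1), (5, 3, 1)]


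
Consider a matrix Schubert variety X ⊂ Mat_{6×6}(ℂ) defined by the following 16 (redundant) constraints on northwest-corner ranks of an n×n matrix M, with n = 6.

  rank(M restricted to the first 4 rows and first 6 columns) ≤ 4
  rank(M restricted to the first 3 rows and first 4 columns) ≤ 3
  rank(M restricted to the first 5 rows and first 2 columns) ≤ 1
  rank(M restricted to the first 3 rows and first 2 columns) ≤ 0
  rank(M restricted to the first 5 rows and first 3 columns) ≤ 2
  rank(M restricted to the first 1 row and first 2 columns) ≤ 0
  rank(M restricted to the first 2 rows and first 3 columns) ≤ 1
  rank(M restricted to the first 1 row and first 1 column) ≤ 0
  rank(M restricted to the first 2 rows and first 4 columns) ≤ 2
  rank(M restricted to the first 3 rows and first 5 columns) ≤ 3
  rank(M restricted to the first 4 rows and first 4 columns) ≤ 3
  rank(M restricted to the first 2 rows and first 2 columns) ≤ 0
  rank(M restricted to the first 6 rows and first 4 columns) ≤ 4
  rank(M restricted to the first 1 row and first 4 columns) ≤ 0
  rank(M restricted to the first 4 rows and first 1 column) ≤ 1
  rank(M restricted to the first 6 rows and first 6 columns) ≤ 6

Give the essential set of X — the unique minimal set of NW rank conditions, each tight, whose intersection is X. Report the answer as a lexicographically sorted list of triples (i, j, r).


Recovering R(i,j) via the rank-extension bound from the 16 conditions:

  i=1: 0  0  0  0  1  1
  i=2: 0  0  1  1  2  2
  i=3: 0  0  1  2  3  3
  i=4: 1  1  2  3  4  4
  i=5: 1  1  2  3  4  5
  i=6: 1  2  3  4  5  6

hence w(1..6) = (5, 3, 4, 1, 6, 2).

ℓ(w)=9; the 3 essential cells (i,j,r):

[(1, 4, 0), (3, 2, 0), (5, 2, 1)]


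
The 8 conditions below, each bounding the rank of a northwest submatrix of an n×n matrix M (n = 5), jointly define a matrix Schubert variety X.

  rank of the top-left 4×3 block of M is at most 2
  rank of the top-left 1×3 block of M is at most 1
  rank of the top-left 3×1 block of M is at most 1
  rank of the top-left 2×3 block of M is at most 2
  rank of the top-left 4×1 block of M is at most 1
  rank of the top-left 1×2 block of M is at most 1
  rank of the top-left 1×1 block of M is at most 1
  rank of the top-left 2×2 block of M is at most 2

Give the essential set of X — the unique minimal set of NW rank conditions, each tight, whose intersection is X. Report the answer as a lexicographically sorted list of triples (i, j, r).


Propagating the 8 rank bounds to every northwest block:

  i=1: 1 | 1 | 1 | 1 | 1
  i=2: 1 | 2 | 2 | 2 | 2
  i=3: 1 | 2 | 2 | 3 | 3
  i=4: 1 | 2 | 2 | 3 | 4
  i=5: 1 | 2 | 3 | 4 | 5

hence w(1..5) = (1, 2, 4, 5, 3).

ℓ(w)=2; the 1 essential cell (i,j,r):

[(4, 3, 2)]
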